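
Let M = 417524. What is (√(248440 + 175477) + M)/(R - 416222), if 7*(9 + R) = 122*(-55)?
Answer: -2922668/2920327 - 7*√423917/2920327 ≈ -1.0024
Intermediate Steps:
R = -6773/7 (R = -9 + (122*(-55))/7 = -9 + (⅐)*(-6710) = -9 - 6710/7 = -6773/7 ≈ -967.57)
(√(248440 + 175477) + M)/(R - 416222) = (√(248440 + 175477) + 417524)/(-6773/7 - 416222) = (√423917 + 417524)/(-2920327/7) = (417524 + √423917)*(-7/2920327) = -2922668/2920327 - 7*√423917/2920327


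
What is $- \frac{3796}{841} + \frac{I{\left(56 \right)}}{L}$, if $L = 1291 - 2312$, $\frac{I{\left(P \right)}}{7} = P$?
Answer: $- \frac{4205388}{858661} \approx -4.8976$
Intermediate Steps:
$I{\left(P \right)} = 7 P$
$L = -1021$
$- \frac{3796}{841} + \frac{I{\left(56 \right)}}{L} = - \frac{3796}{841} + \frac{7 \cdot 56}{-1021} = \left(-3796\right) \frac{1}{841} + 392 \left(- \frac{1}{1021}\right) = - \frac{3796}{841} - \frac{392}{1021} = - \frac{4205388}{858661}$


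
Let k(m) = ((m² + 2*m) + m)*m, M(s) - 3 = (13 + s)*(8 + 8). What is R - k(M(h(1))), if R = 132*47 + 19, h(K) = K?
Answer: -11845447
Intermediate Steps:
M(s) = 211 + 16*s (M(s) = 3 + (13 + s)*(8 + 8) = 3 + (13 + s)*16 = 3 + (208 + 16*s) = 211 + 16*s)
k(m) = m*(m² + 3*m) (k(m) = (m² + 3*m)*m = m*(m² + 3*m))
R = 6223 (R = 6204 + 19 = 6223)
R - k(M(h(1))) = 6223 - (211 + 16*1)²*(3 + (211 + 16*1)) = 6223 - (211 + 16)²*(3 + (211 + 16)) = 6223 - 227²*(3 + 227) = 6223 - 51529*230 = 6223 - 1*11851670 = 6223 - 11851670 = -11845447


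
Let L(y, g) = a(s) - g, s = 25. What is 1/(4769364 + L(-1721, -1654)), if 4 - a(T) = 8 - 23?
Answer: 1/4771037 ≈ 2.0960e-7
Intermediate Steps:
a(T) = 19 (a(T) = 4 - (8 - 23) = 4 - 1*(-15) = 4 + 15 = 19)
L(y, g) = 19 - g
1/(4769364 + L(-1721, -1654)) = 1/(4769364 + (19 - 1*(-1654))) = 1/(4769364 + (19 + 1654)) = 1/(4769364 + 1673) = 1/4771037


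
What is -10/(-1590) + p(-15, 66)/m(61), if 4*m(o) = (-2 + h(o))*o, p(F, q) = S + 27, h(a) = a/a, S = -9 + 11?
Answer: -18383/9699 ≈ -1.8953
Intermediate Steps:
S = 2
h(a) = 1
p(F, q) = 29 (p(F, q) = 2 + 27 = 29)
m(o) = -o/4 (m(o) = ((-2 + 1)*o)/4 = (-o)/4 = -o/4)
-10/(-1590) + p(-15, 66)/m(61) = -10/(-1590) + 29/((-¼*61)) = -10*(-1/1590) + 29/(-61/4) = 1/159 + 29*(-4/61) = 1/159 - 116/61 = -18383/9699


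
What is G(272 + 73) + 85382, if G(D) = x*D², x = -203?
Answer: -24076693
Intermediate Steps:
G(D) = -203*D²
G(272 + 73) + 85382 = -203*(272 + 73)² + 85382 = -203*345² + 85382 = -203*119025 + 85382 = -24162075 + 85382 = -24076693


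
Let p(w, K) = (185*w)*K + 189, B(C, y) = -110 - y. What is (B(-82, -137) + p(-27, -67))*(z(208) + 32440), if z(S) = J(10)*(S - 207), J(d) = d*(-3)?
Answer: 10853493210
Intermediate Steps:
J(d) = -3*d
p(w, K) = 189 + 185*K*w (p(w, K) = 185*K*w + 189 = 189 + 185*K*w)
z(S) = 6210 - 30*S (z(S) = (-3*10)*(S - 207) = -30*(-207 + S) = 6210 - 30*S)
(B(-82, -137) + p(-27, -67))*(z(208) + 32440) = ((-110 - 1*(-137)) + (189 + 185*(-67)*(-27)))*((6210 - 30*208) + 32440) = ((-110 + 137) + (189 + 334665))*((6210 - 6240) + 32440) = (27 + 334854)*(-30 + 32440) = 334881*32410 = 10853493210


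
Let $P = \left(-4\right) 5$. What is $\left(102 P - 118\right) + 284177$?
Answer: $282019$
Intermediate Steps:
$P = -20$
$\left(102 P - 118\right) + 284177 = \left(102 \left(-20\right) - 118\right) + 284177 = \left(-2040 - 118\right) + 284177 = -2158 + 284177 = 282019$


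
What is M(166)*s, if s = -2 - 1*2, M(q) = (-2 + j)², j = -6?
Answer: -256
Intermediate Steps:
M(q) = 64 (M(q) = (-2 - 6)² = (-8)² = 64)
s = -4 (s = -2 - 2 = -4)
M(166)*s = 64*(-4) = -256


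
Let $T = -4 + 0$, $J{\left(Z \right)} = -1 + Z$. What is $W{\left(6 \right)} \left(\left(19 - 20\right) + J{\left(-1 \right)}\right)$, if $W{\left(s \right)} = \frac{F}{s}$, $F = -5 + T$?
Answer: $\frac{9}{2} \approx 4.5$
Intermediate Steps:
$T = -4$
$F = -9$ ($F = -5 - 4 = -9$)
$W{\left(s \right)} = - \frac{9}{s}$
$W{\left(6 \right)} \left(\left(19 - 20\right) + J{\left(-1 \right)}\right) = - \frac{9}{6} \left(\left(19 - 20\right) - 2\right) = \left(-9\right) \frac{1}{6} \left(\left(19 - 20\right) - 2\right) = - \frac{3 \left(-1 - 2\right)}{2} = \left(- \frac{3}{2}\right) \left(-3\right) = \frac{9}{2}$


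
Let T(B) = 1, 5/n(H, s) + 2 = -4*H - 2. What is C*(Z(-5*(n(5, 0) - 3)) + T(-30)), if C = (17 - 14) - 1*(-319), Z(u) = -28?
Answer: -8694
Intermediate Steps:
n(H, s) = 5/(-4 - 4*H) (n(H, s) = 5/(-2 + (-4*H - 2)) = 5/(-2 + (-2 - 4*H)) = 5/(-4 - 4*H))
C = 322 (C = 3 + 319 = 322)
C*(Z(-5*(n(5, 0) - 3)) + T(-30)) = 322*(-28 + 1) = 322*(-27) = -8694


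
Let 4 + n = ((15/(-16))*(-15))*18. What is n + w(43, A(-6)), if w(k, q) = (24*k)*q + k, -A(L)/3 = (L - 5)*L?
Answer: -1632351/8 ≈ -2.0404e+5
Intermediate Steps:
A(L) = -3*L*(-5 + L) (A(L) = -3*(L - 5)*L = -3*(-5 + L)*L = -3*L*(-5 + L))
w(k, q) = k + 24*k*q (w(k, q) = 24*k*q + k = k + 24*k*q)
n = 1993/8 (n = -4 + ((15/(-16))*(-15))*18 = -4 + ((15*(-1/16))*(-15))*18 = -4 - 15/16*(-15)*18 = -4 + (225/16)*18 = -4 + 2025/8 = 1993/8 ≈ 249.13)
n + w(43, A(-6)) = 1993/8 + 43*(1 + 24*(3*(-6)*(5 - 1*(-6)))) = 1993/8 + 43*(1 + 24*(3*(-6)*(5 + 6))) = 1993/8 + 43*(1 + 24*(3*(-6)*11)) = 1993/8 + 43*(1 + 24*(-198)) = 1993/8 + 43*(1 - 4752) = 1993/8 + 43*(-4751) = 1993/8 - 204293 = -1632351/8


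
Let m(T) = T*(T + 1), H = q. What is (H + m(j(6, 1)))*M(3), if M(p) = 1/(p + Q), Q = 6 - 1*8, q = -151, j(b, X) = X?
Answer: -149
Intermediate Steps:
H = -151
Q = -2 (Q = 6 - 8 = -2)
m(T) = T*(1 + T)
M(p) = 1/(-2 + p) (M(p) = 1/(p - 2) = 1/(-2 + p))
(H + m(j(6, 1)))*M(3) = (-151 + 1*(1 + 1))/(-2 + 3) = (-151 + 1*2)/1 = (-151 + 2)*1 = -149*1 = -149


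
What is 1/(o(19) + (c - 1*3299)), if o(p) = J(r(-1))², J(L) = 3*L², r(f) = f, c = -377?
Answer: -1/3667 ≈ -0.00027270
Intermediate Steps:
o(p) = 9 (o(p) = (3*(-1)²)² = (3*1)² = 3² = 9)
1/(o(19) + (c - 1*3299)) = 1/(9 + (-377 - 1*3299)) = 1/(9 + (-377 - 3299)) = 1/(9 - 3676) = 1/(-3667) = -1/3667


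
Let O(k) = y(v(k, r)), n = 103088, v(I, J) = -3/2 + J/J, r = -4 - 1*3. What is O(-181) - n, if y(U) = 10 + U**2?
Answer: -412311/4 ≈ -1.0308e+5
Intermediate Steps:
r = -7 (r = -4 - 3 = -7)
v(I, J) = -1/2 (v(I, J) = -3*1/2 + 1 = -3/2 + 1 = -1/2)
O(k) = 41/4 (O(k) = 10 + (-1/2)**2 = 10 + 1/4 = 41/4)
O(-181) - n = 41/4 - 1*103088 = 41/4 - 103088 = -412311/4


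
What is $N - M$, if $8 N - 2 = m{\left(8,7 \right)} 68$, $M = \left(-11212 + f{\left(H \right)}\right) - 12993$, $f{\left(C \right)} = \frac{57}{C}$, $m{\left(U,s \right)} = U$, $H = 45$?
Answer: $\frac{1456319}{60} \approx 24272.0$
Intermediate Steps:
$M = - \frac{363056}{15}$ ($M = \left(-11212 + \frac{57}{45}\right) - 12993 = \left(-11212 + 57 \cdot \frac{1}{45}\right) - 12993 = \left(-11212 + \frac{19}{15}\right) - 12993 = - \frac{168161}{15} - 12993 = - \frac{363056}{15} \approx -24204.0$)
$N = \frac{273}{4}$ ($N = \frac{1}{4} + \frac{8 \cdot 68}{8} = \frac{1}{4} + \frac{1}{8} \cdot 544 = \frac{1}{4} + 68 = \frac{273}{4} \approx 68.25$)
$N - M = \frac{273}{4} - - \frac{363056}{15} = \frac{273}{4} + \frac{363056}{15} = \frac{1456319}{60}$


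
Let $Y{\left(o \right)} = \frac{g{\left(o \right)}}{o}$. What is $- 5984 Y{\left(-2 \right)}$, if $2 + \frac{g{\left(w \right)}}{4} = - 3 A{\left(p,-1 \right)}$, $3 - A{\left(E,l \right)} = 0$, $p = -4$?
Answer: $-131648$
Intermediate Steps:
$A{\left(E,l \right)} = 3$ ($A{\left(E,l \right)} = 3 - 0 = 3 + 0 = 3$)
$g{\left(w \right)} = -44$ ($g{\left(w \right)} = -8 + 4 \left(\left(-3\right) 3\right) = -8 + 4 \left(-9\right) = -8 - 36 = -44$)
$Y{\left(o \right)} = - \frac{44}{o}$
$- 5984 Y{\left(-2 \right)} = - 5984 \left(- \frac{44}{-2}\right) = - 5984 \left(\left(-44\right) \left(- \frac{1}{2}\right)\right) = \left(-5984\right) 22 = -131648$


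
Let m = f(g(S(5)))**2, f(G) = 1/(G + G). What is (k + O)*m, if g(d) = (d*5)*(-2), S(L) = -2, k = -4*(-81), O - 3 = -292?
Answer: 7/320 ≈ 0.021875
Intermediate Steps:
O = -289 (O = 3 - 292 = -289)
k = 324
g(d) = -10*d (g(d) = (5*d)*(-2) = -10*d)
f(G) = 1/(2*G)
m = 1/1600 (m = (1/(2*((-10*(-2)))))**2 = ((1/2)/20)**2 = ((1/2)*(1/20))**2 = (1/40)**2 = 1/1600 ≈ 0.00062500)
(k + O)*m = (324 - 289)*(1/1600) = 35*(1/1600) = 7/320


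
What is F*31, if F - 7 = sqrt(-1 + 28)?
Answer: 217 + 93*sqrt(3) ≈ 378.08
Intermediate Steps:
F = 7 + 3*sqrt(3) (F = 7 + sqrt(-1 + 28) = 7 + sqrt(27) = 7 + 3*sqrt(3) ≈ 12.196)
F*31 = (7 + 3*sqrt(3))*31 = 217 + 93*sqrt(3)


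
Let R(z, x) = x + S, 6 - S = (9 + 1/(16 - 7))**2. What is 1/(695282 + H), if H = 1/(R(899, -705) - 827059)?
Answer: 67055122/46622219334323 ≈ 1.4383e-6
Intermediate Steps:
S = -6238/81 (S = 6 - (9 + 1/(16 - 7))**2 = 6 - (9 + 1/9)**2 = 6 - (82/9)**2 = 6 - 1*6724/81 = 6 - 6724/81 = -6238/81 ≈ -77.012)
R(z, x) = -6238/81 + x (R(z, x) = x - 6238/81 = -6238/81 + x)
H = -81/67055122 (H = 1/((-6238/81 - 705) - 827059) = 1/(-63343/81 - 827059) = 1/(-67055122/81) = -81/67055122 ≈ -1.2080e-6)
1/(695282 + H) = 1/(695282 - 81/67055122) = 1/(46622219334323/67055122) = 67055122/46622219334323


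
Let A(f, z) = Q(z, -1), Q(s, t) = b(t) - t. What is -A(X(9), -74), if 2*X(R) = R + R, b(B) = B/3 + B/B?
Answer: -5/3 ≈ -1.6667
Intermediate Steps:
b(B) = 1 + B/3 (b(B) = B*(⅓) + 1 = B/3 + 1 = 1 + B/3)
X(R) = R (X(R) = (R + R)/2 = (2*R)/2 = R)
Q(s, t) = 1 - 2*t/3 (Q(s, t) = (1 + t/3) - t = 1 - 2*t/3)
A(f, z) = 5/3 (A(f, z) = 1 - ⅔*(-1) = 1 + ⅔ = 5/3)
-A(X(9), -74) = -1*5/3 = -5/3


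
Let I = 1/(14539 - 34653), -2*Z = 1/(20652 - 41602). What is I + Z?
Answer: -10893/421388300 ≈ -2.5850e-5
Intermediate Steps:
Z = 1/41900 (Z = -1/(2*(20652 - 41602)) = -½/(-20950) = -½*(-1/20950) = 1/41900 ≈ 2.3866e-5)
I = -1/20114 (I = 1/(-20114) = -1/20114 ≈ -4.9717e-5)
I + Z = -1/20114 + 1/41900 = -10893/421388300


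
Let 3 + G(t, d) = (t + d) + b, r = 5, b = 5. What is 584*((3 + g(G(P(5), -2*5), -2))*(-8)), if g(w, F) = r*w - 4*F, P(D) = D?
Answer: 18688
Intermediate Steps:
G(t, d) = 2 + d + t (G(t, d) = -3 + ((t + d) + 5) = -3 + ((d + t) + 5) = -3 + (5 + d + t) = 2 + d + t)
g(w, F) = -4*F + 5*w (g(w, F) = 5*w - 4*F = -4*F + 5*w)
584*((3 + g(G(P(5), -2*5), -2))*(-8)) = 584*((3 + (-4*(-2) + 5*(2 - 2*5 + 5)))*(-8)) = 584*((3 + (8 + 5*(2 - 10 + 5)))*(-8)) = 584*((3 + (8 + 5*(-3)))*(-8)) = 584*((3 + (8 - 15))*(-8)) = 584*((3 - 7)*(-8)) = 584*(-4*(-8)) = 584*32 = 18688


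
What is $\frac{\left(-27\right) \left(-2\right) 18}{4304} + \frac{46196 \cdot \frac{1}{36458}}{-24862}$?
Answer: $\frac{55052515133}{243826656124} \approx 0.22579$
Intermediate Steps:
$\frac{\left(-27\right) \left(-2\right) 18}{4304} + \frac{46196 \cdot \frac{1}{36458}}{-24862} = 54 \cdot 18 \cdot \frac{1}{4304} + 46196 \cdot \frac{1}{36458} \left(- \frac{1}{24862}\right) = 972 \cdot \frac{1}{4304} + \frac{23098}{18229} \left(- \frac{1}{24862}\right) = \frac{243}{1076} - \frac{11549}{226604699} = \frac{55052515133}{243826656124}$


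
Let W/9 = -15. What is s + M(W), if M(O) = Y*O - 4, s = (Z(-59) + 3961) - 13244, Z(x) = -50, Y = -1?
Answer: -9202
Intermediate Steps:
W = -135 (W = 9*(-15) = -135)
s = -9333 (s = (-50 + 3961) - 13244 = 3911 - 13244 = -9333)
M(O) = -4 - O (M(O) = -O - 4 = -4 - O)
s + M(W) = -9333 + (-4 - 1*(-135)) = -9333 + (-4 + 135) = -9333 + 131 = -9202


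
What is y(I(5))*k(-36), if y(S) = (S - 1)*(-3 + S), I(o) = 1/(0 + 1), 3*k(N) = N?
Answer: 0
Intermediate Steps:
k(N) = N/3
I(o) = 1 (I(o) = 1/1 = 1)
y(S) = (-1 + S)*(-3 + S)
y(I(5))*k(-36) = (3 + 1² - 4*1)*((⅓)*(-36)) = (3 + 1 - 4)*(-12) = 0*(-12) = 0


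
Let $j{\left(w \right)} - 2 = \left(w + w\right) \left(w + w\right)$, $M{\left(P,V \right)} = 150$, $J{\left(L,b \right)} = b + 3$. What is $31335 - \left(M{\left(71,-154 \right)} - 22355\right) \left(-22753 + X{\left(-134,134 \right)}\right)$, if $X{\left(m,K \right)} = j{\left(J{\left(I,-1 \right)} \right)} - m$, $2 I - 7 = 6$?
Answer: $-501823870$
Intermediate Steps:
$I = \frac{13}{2}$ ($I = \frac{7}{2} + \frac{1}{2} \cdot 6 = \frac{7}{2} + 3 = \frac{13}{2} \approx 6.5$)
$J{\left(L,b \right)} = 3 + b$
$j{\left(w \right)} = 2 + 4 w^{2}$ ($j{\left(w \right)} = 2 + \left(w + w\right) \left(w + w\right) = 2 + 2 w 2 w = 2 + 4 w^{2}$)
$X{\left(m,K \right)} = 18 - m$ ($X{\left(m,K \right)} = \left(2 + 4 \left(3 - 1\right)^{2}\right) - m = \left(2 + 4 \cdot 2^{2}\right) - m = \left(2 + 4 \cdot 4\right) - m = \left(2 + 16\right) - m = 18 - m$)
$31335 - \left(M{\left(71,-154 \right)} - 22355\right) \left(-22753 + X{\left(-134,134 \right)}\right) = 31335 - \left(150 - 22355\right) \left(-22753 + \left(18 - -134\right)\right) = 31335 - - 22205 \left(-22753 + \left(18 + 134\right)\right) = 31335 - - 22205 \left(-22753 + 152\right) = 31335 - \left(-22205\right) \left(-22601\right) = 31335 - 501855205 = -501823870$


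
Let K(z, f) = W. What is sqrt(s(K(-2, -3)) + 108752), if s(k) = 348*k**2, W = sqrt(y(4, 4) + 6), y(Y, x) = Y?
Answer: 2*sqrt(28058) ≈ 335.01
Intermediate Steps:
W = sqrt(10) (W = sqrt(4 + 6) = sqrt(10) ≈ 3.1623)
K(z, f) = sqrt(10)
sqrt(s(K(-2, -3)) + 108752) = sqrt(348*(sqrt(10))**2 + 108752) = sqrt(348*10 + 108752) = sqrt(3480 + 108752) = sqrt(112232) = 2*sqrt(28058)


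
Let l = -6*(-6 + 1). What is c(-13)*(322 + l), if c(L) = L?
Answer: -4576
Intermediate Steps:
l = 30 (l = -6*(-5) = 30)
c(-13)*(322 + l) = -13*(322 + 30) = -13*352 = -4576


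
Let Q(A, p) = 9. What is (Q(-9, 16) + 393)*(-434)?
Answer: -174468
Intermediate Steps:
(Q(-9, 16) + 393)*(-434) = (9 + 393)*(-434) = 402*(-434) = -174468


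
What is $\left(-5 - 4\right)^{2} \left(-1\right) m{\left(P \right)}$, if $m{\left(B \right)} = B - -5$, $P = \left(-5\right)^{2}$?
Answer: $-2430$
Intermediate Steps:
$P = 25$
$m{\left(B \right)} = 5 + B$ ($m{\left(B \right)} = B + 5 = 5 + B$)
$\left(-5 - 4\right)^{2} \left(-1\right) m{\left(P \right)} = \left(-5 - 4\right)^{2} \left(-1\right) \left(5 + 25\right) = \left(-9\right)^{2} \left(-1\right) 30 = 81 \left(-1\right) 30 = \left(-81\right) 30 = -2430$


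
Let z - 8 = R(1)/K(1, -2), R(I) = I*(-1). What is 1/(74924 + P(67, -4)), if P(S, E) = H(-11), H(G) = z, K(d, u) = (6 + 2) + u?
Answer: 6/449591 ≈ 1.3345e-5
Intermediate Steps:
R(I) = -I
K(d, u) = 8 + u
z = 47/6 (z = 8 + (-1*1)/(8 - 2) = 8 - 1/6 = 8 - 1*⅙ = 8 - ⅙ = 47/6 ≈ 7.8333)
H(G) = 47/6
P(S, E) = 47/6
1/(74924 + P(67, -4)) = 1/(74924 + 47/6) = 1/(449591/6) = 6/449591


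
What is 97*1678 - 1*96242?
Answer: 66524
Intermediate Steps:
97*1678 - 1*96242 = 162766 - 96242 = 66524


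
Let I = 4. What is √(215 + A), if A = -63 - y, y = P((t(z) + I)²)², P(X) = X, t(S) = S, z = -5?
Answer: √151 ≈ 12.288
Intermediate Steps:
y = 1 (y = ((-5 + 4)²)² = ((-1)²)² = 1² = 1)
A = -64 (A = -63 - 1*1 = -63 - 1 = -64)
√(215 + A) = √(215 - 64) = √151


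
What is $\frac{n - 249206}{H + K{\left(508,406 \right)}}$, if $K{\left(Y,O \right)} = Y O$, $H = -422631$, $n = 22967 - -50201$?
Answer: $\frac{176038}{216383} \approx 0.81355$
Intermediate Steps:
$n = 73168$ ($n = 22967 + 50201 = 73168$)
$K{\left(Y,O \right)} = O Y$
$\frac{n - 249206}{H + K{\left(508,406 \right)}} = \frac{73168 - 249206}{-422631 + 406 \cdot 508} = - \frac{176038}{-422631 + 206248} = - \frac{176038}{-216383} = \left(-176038\right) \left(- \frac{1}{216383}\right) = \frac{176038}{216383}$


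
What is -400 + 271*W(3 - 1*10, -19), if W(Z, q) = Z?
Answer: -2297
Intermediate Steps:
-400 + 271*W(3 - 1*10, -19) = -400 + 271*(3 - 1*10) = -400 + 271*(3 - 10) = -400 + 271*(-7) = -400 - 1897 = -2297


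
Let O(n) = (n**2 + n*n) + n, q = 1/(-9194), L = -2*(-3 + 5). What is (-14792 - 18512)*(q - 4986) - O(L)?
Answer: 763348949104/4597 ≈ 1.6605e+8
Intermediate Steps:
L = -4 (L = -2*2 = -4)
q = -1/9194 ≈ -0.00010877
O(n) = n + 2*n**2 (O(n) = (n**2 + n**2) + n = 2*n**2 + n = n + 2*n**2)
(-14792 - 18512)*(q - 4986) - O(L) = (-14792 - 18512)*(-1/9194 - 4986) - (-4)*(1 + 2*(-4)) = -33304*(-45841285/9194) - (-4)*(1 - 8) = 763349077820/4597 - (-4)*(-7) = 763349077820/4597 - 1*28 = 763349077820/4597 - 28 = 763348949104/4597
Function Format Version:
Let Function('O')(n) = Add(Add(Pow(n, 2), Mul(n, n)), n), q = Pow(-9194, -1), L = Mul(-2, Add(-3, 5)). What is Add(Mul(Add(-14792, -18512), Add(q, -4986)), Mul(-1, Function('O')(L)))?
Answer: Rational(763348949104, 4597) ≈ 1.6605e+8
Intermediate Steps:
L = -4 (L = Mul(-2, 2) = -4)
q = Rational(-1, 9194) ≈ -0.00010877
Function('O')(n) = Add(n, Mul(2, Pow(n, 2))) (Function('O')(n) = Add(Add(Pow(n, 2), Pow(n, 2)), n) = Add(Mul(2, Pow(n, 2)), n) = Add(n, Mul(2, Pow(n, 2))))
Add(Mul(Add(-14792, -18512), Add(q, -4986)), Mul(-1, Function('O')(L))) = Add(Mul(Add(-14792, -18512), Add(Rational(-1, 9194), -4986)), Mul(-1, Mul(-4, Add(1, Mul(2, -4))))) = Add(Mul(-33304, Rational(-45841285, 9194)), Mul(-1, Mul(-4, Add(1, -8)))) = Add(Rational(763349077820, 4597), Mul(-1, Mul(-4, -7))) = Add(Rational(763349077820, 4597), Mul(-1, 28)) = Add(Rational(763349077820, 4597), -28) = Rational(763348949104, 4597)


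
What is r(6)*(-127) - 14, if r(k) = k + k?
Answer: -1538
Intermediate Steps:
r(k) = 2*k
r(6)*(-127) - 14 = (2*6)*(-127) - 14 = 12*(-127) - 14 = -1524 - 14 = -1538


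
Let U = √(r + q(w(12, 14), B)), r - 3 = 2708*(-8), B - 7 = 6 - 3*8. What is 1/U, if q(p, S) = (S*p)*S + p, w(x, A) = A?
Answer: -I*√2217/6651 ≈ -0.0070794*I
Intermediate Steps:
B = -11 (B = 7 + (6 - 3*8) = 7 + (6 - 24) = 7 - 18 = -11)
q(p, S) = p + p*S² (q(p, S) = p*S² + p = p + p*S²)
r = -21661 (r = 3 + 2708*(-8) = 3 - 21664 = -21661)
U = 3*I*√2217 (U = √(-21661 + 14*(1 + (-11)²)) = √(-21661 + 14*(1 + 121)) = √(-21661 + 14*122) = √(-21661 + 1708) = √(-19953) = 3*I*√2217 ≈ 141.26*I)
1/U = 1/(3*I*√2217) = -I*√2217/6651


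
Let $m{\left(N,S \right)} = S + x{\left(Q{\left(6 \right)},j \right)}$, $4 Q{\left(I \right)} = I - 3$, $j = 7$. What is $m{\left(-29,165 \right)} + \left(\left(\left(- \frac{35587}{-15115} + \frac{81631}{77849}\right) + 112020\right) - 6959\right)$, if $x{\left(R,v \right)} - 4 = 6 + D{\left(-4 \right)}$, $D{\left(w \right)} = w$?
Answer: $\frac{123829197471248}{1176687635} \approx 1.0524 \cdot 10^{5}$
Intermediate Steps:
$Q{\left(I \right)} = - \frac{3}{4} + \frac{I}{4}$ ($Q{\left(I \right)} = \frac{I - 3}{4} = \frac{-3 + I}{4} = - \frac{3}{4} + \frac{I}{4}$)
$x{\left(R,v \right)} = 6$ ($x{\left(R,v \right)} = 4 + \left(6 - 4\right) = 4 + 2 = 6$)
$m{\left(N,S \right)} = 6 + S$ ($m{\left(N,S \right)} = S + 6 = 6 + S$)
$m{\left(-29,165 \right)} + \left(\left(\left(- \frac{35587}{-15115} + \frac{81631}{77849}\right) + 112020\right) - 6959\right) = \left(6 + 165\right) + \left(\left(\left(- \frac{35587}{-15115} + \frac{81631}{77849}\right) + 112020\right) - 6959\right) = 171 + \left(\left(\left(\left(-35587\right) \left(- \frac{1}{15115}\right) + 81631 \cdot \frac{1}{77849}\right) + 112020\right) - 6959\right) = 171 + \left(\left(\left(\frac{35587}{15115} + \frac{81631}{77849}\right) + 112020\right) - 6959\right) = 171 + \left(\left(\frac{4004264928}{1176687635} + 112020\right) - 6959\right) = 171 + \left(\frac{131816553137628}{1176687635} - 6959\right) = 171 + \frac{123627983885663}{1176687635} = \frac{123829197471248}{1176687635}$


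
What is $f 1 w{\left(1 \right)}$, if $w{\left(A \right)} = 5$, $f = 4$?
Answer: $20$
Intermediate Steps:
$f 1 w{\left(1 \right)} = 4 \cdot 1 \cdot 5 = 4 \cdot 5 = 20$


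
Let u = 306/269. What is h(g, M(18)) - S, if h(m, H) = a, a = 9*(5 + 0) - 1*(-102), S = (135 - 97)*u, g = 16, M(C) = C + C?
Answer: 27915/269 ≈ 103.77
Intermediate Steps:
M(C) = 2*C
u = 306/269 (u = 306*(1/269) = 306/269 ≈ 1.1375)
S = 11628/269 (S = (135 - 97)*(306/269) = 38*(306/269) = 11628/269 ≈ 43.227)
a = 147 (a = 9*5 + 102 = 45 + 102 = 147)
h(m, H) = 147
h(g, M(18)) - S = 147 - 1*11628/269 = 147 - 11628/269 = 27915/269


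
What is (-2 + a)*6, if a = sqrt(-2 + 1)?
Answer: -12 + 6*I ≈ -12.0 + 6.0*I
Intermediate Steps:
a = I (a = sqrt(-1) = I ≈ 1.0*I)
(-2 + a)*6 = (-2 + I)*6 = -12 + 6*I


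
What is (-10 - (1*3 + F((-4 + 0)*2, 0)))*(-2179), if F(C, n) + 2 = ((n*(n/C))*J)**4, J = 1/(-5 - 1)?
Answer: 23969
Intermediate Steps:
J = -1/6 (J = 1/(-6) = -1/6 ≈ -0.16667)
F(C, n) = -2 + n**8/(1296*C**4) (F(C, n) = -2 + ((n*(n/C))*(-1/6))**4 = -2 + ((n**2/C)*(-1/6))**4 = -2 + (-n**2/(6*C))**4 = -2 + n**8/(1296*C**4))
(-10 - (1*3 + F((-4 + 0)*2, 0)))*(-2179) = (-10 - (1*3 + (-2 + (1/1296)*0**8/((-4 + 0)*2)**4)))*(-2179) = (-10 - (3 + (-2 + (1/1296)*0/(-4*2)**4)))*(-2179) = (-10 - (3 + (-2 + (1/1296)*0/(-8)**4)))*(-2179) = (-10 - (3 + (-2 + (1/1296)*(1/4096)*0)))*(-2179) = (-10 - (3 + (-2 + 0)))*(-2179) = (-10 - (3 - 2))*(-2179) = (-10 - 1*1)*(-2179) = (-10 - 1)*(-2179) = -11*(-2179) = 23969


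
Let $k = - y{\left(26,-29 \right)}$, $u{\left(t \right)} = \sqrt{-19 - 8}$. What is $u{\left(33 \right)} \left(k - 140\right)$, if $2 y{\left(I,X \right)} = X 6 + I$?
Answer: $- 198 i \sqrt{3} \approx - 342.95 i$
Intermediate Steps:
$u{\left(t \right)} = 3 i \sqrt{3}$ ($u{\left(t \right)} = \sqrt{-27} = 3 i \sqrt{3}$)
$y{\left(I,X \right)} = \frac{I}{2} + 3 X$ ($y{\left(I,X \right)} = \frac{X 6 + I}{2} = \frac{6 X + I}{2} = \frac{I + 6 X}{2} = \frac{I}{2} + 3 X$)
$k = 74$ ($k = - (\frac{1}{2} \cdot 26 + 3 \left(-29\right)) = - (13 - 87) = \left(-1\right) \left(-74\right) = 74$)
$u{\left(33 \right)} \left(k - 140\right) = 3 i \sqrt{3} \left(74 - 140\right) = 3 i \sqrt{3} \left(-66\right) = - 198 i \sqrt{3}$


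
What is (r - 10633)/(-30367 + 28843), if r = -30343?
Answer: 10244/381 ≈ 26.887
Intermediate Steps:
(r - 10633)/(-30367 + 28843) = (-30343 - 10633)/(-30367 + 28843) = -40976/(-1524) = -40976*(-1/1524) = 10244/381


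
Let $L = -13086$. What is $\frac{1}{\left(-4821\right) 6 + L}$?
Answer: $- \frac{1}{42012} \approx -2.3803 \cdot 10^{-5}$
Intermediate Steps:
$\frac{1}{\left(-4821\right) 6 + L} = \frac{1}{\left(-4821\right) 6 - 13086} = \frac{1}{-28926 - 13086} = \frac{1}{-42012} = - \frac{1}{42012}$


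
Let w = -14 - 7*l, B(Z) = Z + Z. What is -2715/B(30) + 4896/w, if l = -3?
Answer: 18317/28 ≈ 654.18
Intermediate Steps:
B(Z) = 2*Z
w = 7 (w = -14 - 7*(-3) = -14 + 21 = 7)
-2715/B(30) + 4896/w = -2715/(2*30) + 4896/7 = -2715/60 + 4896*(⅐) = -2715*1/60 + 4896/7 = -181/4 + 4896/7 = 18317/28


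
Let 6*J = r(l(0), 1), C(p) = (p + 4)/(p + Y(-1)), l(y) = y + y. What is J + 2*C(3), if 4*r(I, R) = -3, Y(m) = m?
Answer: 55/8 ≈ 6.8750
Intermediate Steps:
l(y) = 2*y
r(I, R) = -¾ (r(I, R) = (¼)*(-3) = -¾)
C(p) = (4 + p)/(-1 + p) (C(p) = (p + 4)/(p - 1) = (4 + p)/(-1 + p))
J = -⅛ (J = (⅙)*(-¾) = -⅛ ≈ -0.12500)
J + 2*C(3) = -⅛ + 2*((4 + 3)/(-1 + 3)) = -⅛ + 2*(7/2) = -⅛ + 7 = 55/8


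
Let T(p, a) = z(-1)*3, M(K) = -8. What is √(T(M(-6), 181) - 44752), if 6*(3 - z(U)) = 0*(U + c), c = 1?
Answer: I*√44743 ≈ 211.53*I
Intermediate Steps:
z(U) = 3 (z(U) = 3 - 0*(U + 1) = 3 - 0*(1 + U) = 3 - ⅙*0 = 3 + 0 = 3)
T(p, a) = 9 (T(p, a) = 3*3 = 9)
√(T(M(-6), 181) - 44752) = √(9 - 44752) = √(-44743) = I*√44743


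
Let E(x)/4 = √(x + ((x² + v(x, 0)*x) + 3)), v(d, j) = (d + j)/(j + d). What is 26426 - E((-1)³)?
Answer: 26426 - 4*√2 ≈ 26420.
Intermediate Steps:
v(d, j) = 1 (v(d, j) = (d + j)/(d + j) = 1)
E(x) = 4*√(3 + x² + 2*x) (E(x) = 4*√(x + ((x² + 1*x) + 3)) = 4*√(x + ((x² + x) + 3)) = 4*√(x + ((x + x²) + 3)) = 4*√(x + (3 + x + x²)) = 4*√(3 + x² + 2*x))
26426 - E((-1)³) = 26426 - 4*√(3 + ((-1)³)² + 2*(-1)³) = 26426 - 4*√(3 + (-1)² + 2*(-1)) = 26426 - 4*√(3 + 1 - 2) = 26426 - 4*√2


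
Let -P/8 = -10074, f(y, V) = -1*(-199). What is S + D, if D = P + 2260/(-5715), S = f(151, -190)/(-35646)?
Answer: 1094524660109/13581126 ≈ 80592.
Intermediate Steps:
f(y, V) = 199
P = 80592 (P = -8*(-10074) = 80592)
S = -199/35646 (S = 199/(-35646) = 199*(-1/35646) = -199/35646 ≈ -0.0055827)
D = 92116204/1143 (D = 80592 + 2260/(-5715) = 80592 + 2260*(-1/5715) = 80592 - 452/1143 = 92116204/1143 ≈ 80592.)
S + D = -199/35646 + 92116204/1143 = 1094524660109/13581126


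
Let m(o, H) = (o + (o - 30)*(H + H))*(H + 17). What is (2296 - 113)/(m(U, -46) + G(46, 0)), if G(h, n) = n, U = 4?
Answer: -2183/69484 ≈ -0.031417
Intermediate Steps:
m(o, H) = (17 + H)*(o + 2*H*(-30 + o)) (m(o, H) = (o + (-30 + o)*(2*H))*(17 + H) = (o + 2*H*(-30 + o))*(17 + H) = (17 + H)*(o + 2*H*(-30 + o)))
(2296 - 113)/(m(U, -46) + G(46, 0)) = (2296 - 113)/((-1020*(-46) - 60*(-46)² + 17*4 + 2*4*(-46)² + 35*(-46)*4) + 0) = 2183/((46920 - 60*2116 + 68 + 2*4*2116 - 6440) + 0) = 2183/((46920 - 126960 + 68 + 16928 - 6440) + 0) = 2183/(-69484 + 0) = 2183/(-69484) = 2183*(-1/69484) = -2183/69484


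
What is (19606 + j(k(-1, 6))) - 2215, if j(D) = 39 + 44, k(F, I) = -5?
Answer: 17474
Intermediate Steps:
j(D) = 83
(19606 + j(k(-1, 6))) - 2215 = (19606 + 83) - 2215 = 19689 - 2215 = 17474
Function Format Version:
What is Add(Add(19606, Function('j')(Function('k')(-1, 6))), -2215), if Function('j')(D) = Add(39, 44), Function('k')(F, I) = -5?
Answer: 17474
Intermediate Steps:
Function('j')(D) = 83
Add(Add(19606, Function('j')(Function('k')(-1, 6))), -2215) = Add(Add(19606, 83), -2215) = Add(19689, -2215) = 17474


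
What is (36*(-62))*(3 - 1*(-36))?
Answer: -87048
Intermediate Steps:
(36*(-62))*(3 - 1*(-36)) = -2232*(3 + 36) = -2232*39 = -87048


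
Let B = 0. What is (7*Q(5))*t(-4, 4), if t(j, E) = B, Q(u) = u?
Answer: 0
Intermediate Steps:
t(j, E) = 0
(7*Q(5))*t(-4, 4) = (7*5)*0 = 35*0 = 0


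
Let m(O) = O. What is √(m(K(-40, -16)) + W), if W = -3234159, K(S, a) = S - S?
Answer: 3*I*√359351 ≈ 1798.4*I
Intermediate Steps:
K(S, a) = 0
√(m(K(-40, -16)) + W) = √(0 - 3234159) = √(-3234159) = 3*I*√359351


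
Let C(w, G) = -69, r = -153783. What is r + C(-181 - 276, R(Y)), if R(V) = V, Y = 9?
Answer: -153852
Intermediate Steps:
r + C(-181 - 276, R(Y)) = -153783 - 69 = -153852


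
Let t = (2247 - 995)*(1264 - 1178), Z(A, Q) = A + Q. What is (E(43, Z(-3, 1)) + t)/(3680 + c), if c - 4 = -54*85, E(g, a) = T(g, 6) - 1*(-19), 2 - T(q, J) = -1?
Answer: -17949/151 ≈ -118.87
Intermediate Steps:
T(q, J) = 3 (T(q, J) = 2 - 1*(-1) = 2 + 1 = 3)
E(g, a) = 22 (E(g, a) = 3 - 1*(-19) = 3 + 19 = 22)
c = -4586 (c = 4 - 54*85 = 4 - 4590 = -4586)
t = 107672 (t = 1252*86 = 107672)
(E(43, Z(-3, 1)) + t)/(3680 + c) = (22 + 107672)/(3680 - 4586) = 107694/(-906) = 107694*(-1/906) = -17949/151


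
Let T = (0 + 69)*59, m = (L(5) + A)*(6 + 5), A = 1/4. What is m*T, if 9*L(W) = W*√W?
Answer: 44781/4 + 74635*√5/3 ≈ 66825.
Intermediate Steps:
A = ¼ ≈ 0.25000
L(W) = W^(3/2)/9 (L(W) = (W*√W)/9 = W^(3/2)/9)
m = 11/4 + 55*√5/9 (m = (5^(3/2)/9 + ¼)*(6 + 5) = ((5*√5)/9 + ¼)*11 = (5*√5/9 + ¼)*11 = (¼ + 5*√5/9)*11 = 11/4 + 55*√5/9 ≈ 16.415)
T = 4071 (T = 69*59 = 4071)
m*T = (11/4 + 55*√5/9)*4071 = 44781/4 + 74635*√5/3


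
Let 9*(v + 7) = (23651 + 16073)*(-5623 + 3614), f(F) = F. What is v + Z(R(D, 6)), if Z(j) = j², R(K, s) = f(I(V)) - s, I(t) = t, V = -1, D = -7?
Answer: -79805138/9 ≈ -8.8672e+6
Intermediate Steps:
R(K, s) = -1 - s
v = -79805579/9 (v = -7 + ((23651 + 16073)*(-5623 + 3614))/9 = -7 + (39724*(-2009))/9 = -7 + (⅑)*(-79805516) = -7 - 79805516/9 = -79805579/9 ≈ -8.8673e+6)
v + Z(R(D, 6)) = -79805579/9 + (-1 - 1*6)² = -79805579/9 + (-1 - 6)² = -79805579/9 + (-7)² = -79805579/9 + 49 = -79805138/9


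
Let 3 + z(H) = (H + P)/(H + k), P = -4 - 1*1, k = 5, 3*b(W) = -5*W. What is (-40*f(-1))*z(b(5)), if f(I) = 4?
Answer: -160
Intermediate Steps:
b(W) = -5*W/3 (b(W) = (-5*W)/3 = -5*W/3)
P = -5 (P = -4 - 1 = -5)
z(H) = -3 + (-5 + H)/(5 + H) (z(H) = -3 + (H - 5)/(H + 5) = -3 + (-5 + H)/(5 + H))
(-40*f(-1))*z(b(5)) = (-40*4)*(2*(-10 - (-5)*5/3)/(5 - 5/3*5)) = -320*(-10 - 1*(-25/3))/(5 - 25/3) = -320*(-10 + 25/3)/(-10/3) = -320*(-3)*(-5)/(10*3) = -160*1 = -160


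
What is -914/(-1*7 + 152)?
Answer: -914/145 ≈ -6.3035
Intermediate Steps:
-914/(-1*7 + 152) = -914/(-7 + 152) = -914/145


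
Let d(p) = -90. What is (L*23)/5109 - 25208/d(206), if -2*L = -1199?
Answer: 43342879/153270 ≈ 282.79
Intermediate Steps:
L = 1199/2 (L = -½*(-1199) = 1199/2 ≈ 599.50)
(L*23)/5109 - 25208/d(206) = ((1199/2)*23)/5109 - 25208/(-90) = (27577/2)*(1/5109) - 25208*(-1/90) = 27577/10218 + 12604/45 = 43342879/153270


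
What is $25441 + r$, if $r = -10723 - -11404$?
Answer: $26122$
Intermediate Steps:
$r = 681$ ($r = -10723 + 11404 = 681$)
$25441 + r = 25441 + 681 = 26122$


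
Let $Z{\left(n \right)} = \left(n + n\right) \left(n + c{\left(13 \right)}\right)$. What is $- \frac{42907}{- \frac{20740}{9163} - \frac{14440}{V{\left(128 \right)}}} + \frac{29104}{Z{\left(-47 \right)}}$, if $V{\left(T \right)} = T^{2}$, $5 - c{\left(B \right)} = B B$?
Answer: $\frac{469757677273128}{34426419235} \approx 13645.0$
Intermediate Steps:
$c{\left(B \right)} = 5 - B^{2}$ ($c{\left(B \right)} = 5 - B B = 5 - B^{2}$)
$Z{\left(n \right)} = 2 n \left(-164 + n\right)$ ($Z{\left(n \right)} = \left(n + n\right) \left(n + \left(5 - 13^{2}\right)\right) = 2 n \left(n + \left(5 - 169\right)\right) = 2 n \left(n - 164\right) = 2 n \left(-164 + n\right)$)
$- \frac{42907}{- \frac{20740}{9163} - \frac{14440}{V{\left(128 \right)}}} + \frac{29104}{Z{\left(-47 \right)}} = - \frac{42907}{- \frac{20740}{9163} - \frac{14440}{128^{2}}} + \frac{29104}{2 \left(-47\right) \left(-164 - 47\right)} = - \frac{42907}{\left(-20740\right) \frac{1}{9163} - \frac{14440}{16384}} + \frac{29104}{2 \left(-47\right) \left(-211\right)} = - \frac{42907}{- \frac{1220}{539} - \frac{1805}{2048}} + \frac{29104}{19834} = - \frac{42907}{- \frac{1220}{539} - \frac{1805}{2048}} + 29104 \cdot \frac{1}{19834} = - \frac{42907}{- \frac{3471455}{1103872}} + \frac{14552}{9917} = \left(-42907\right) \left(- \frac{1103872}{3471455}\right) + \frac{14552}{9917} = \frac{47363835904}{3471455} + \frac{14552}{9917} = \frac{469757677273128}{34426419235}$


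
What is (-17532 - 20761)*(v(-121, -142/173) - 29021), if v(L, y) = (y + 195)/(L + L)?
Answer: 46527020448247/41866 ≈ 1.1113e+9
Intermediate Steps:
v(L, y) = (195 + y)/(2*L) (v(L, y) = (195 + y)/((2*L)) = (195 + y)*(1/(2*L)) = (195 + y)/(2*L))
(-17532 - 20761)*(v(-121, -142/173) - 29021) = (-17532 - 20761)*((½)*(195 - 142/173)/(-121) - 29021) = -38293*((½)*(-1/121)*(195 - 142*1/173) - 29021) = -38293*((½)*(-1/121)*(195 - 142/173) - 29021) = -38293*((½)*(-1/121)*(33593/173) - 29021) = -38293*(-33593/41866 - 29021) = -38293*(-1215026779/41866) = 46527020448247/41866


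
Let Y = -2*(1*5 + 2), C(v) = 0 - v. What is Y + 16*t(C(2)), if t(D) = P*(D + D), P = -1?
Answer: 50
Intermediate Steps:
C(v) = -v
t(D) = -2*D (t(D) = -(D + D) = -2*D)
Y = -14 (Y = -2*(5 + 2) = -2*7 = -14)
Y + 16*t(C(2)) = -14 + 16*(-(-2)*2) = -14 + 16*(-2*(-2)) = -14 + 16*4 = -14 + 64 = 50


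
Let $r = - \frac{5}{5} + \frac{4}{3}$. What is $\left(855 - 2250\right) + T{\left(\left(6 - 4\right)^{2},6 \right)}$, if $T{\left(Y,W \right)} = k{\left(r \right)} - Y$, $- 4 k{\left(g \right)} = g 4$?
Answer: $- \frac{4198}{3} \approx -1399.3$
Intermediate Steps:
$r = \frac{1}{3}$ ($r = \left(-5\right) \frac{1}{5} + 4 \cdot \frac{1}{3} = -1 + \frac{4}{3} = \frac{1}{3} \approx 0.33333$)
$k{\left(g \right)} = - g$ ($k{\left(g \right)} = - \frac{g 4}{4} = - \frac{4 g}{4} = - g$)
$T{\left(Y,W \right)} = - \frac{1}{3} - Y$ ($T{\left(Y,W \right)} = \left(-1\right) \frac{1}{3} - Y = - \frac{1}{3} - Y$)
$\left(855 - 2250\right) + T{\left(\left(6 - 4\right)^{2},6 \right)} = \left(855 - 2250\right) - \left(\frac{1}{3} + \left(6 - 4\right)^{2}\right) = -1395 - \frac{13}{3} = - \frac{4198}{3}$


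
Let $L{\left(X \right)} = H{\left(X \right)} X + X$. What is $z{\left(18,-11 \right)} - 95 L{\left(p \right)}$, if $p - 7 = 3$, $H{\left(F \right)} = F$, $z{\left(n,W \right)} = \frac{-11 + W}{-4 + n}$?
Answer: $- \frac{73161}{7} \approx -10452.0$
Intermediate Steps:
$z{\left(n,W \right)} = \frac{-11 + W}{-4 + n}$
$p = 10$ ($p = 7 + 3 = 10$)
$L{\left(X \right)} = X + X^{2}$ ($L{\left(X \right)} = X X + X = X^{2} + X = X + X^{2}$)
$z{\left(18,-11 \right)} - 95 L{\left(p \right)} = \frac{-11 - 11}{-4 + 18} - 95 \cdot 10 \left(1 + 10\right) = \frac{1}{14} \left(-22\right) - 95 \cdot 10 \cdot 11 = \frac{1}{14} \left(-22\right) - 10450 = - \frac{11}{7} - 10450 = - \frac{73161}{7}$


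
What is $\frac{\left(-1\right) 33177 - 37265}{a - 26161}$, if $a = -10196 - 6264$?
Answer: $\frac{70442}{42621} \approx 1.6528$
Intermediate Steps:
$a = -16460$
$\frac{\left(-1\right) 33177 - 37265}{a - 26161} = \frac{\left(-1\right) 33177 - 37265}{-16460 - 26161} = \frac{-33177 - 37265}{-42621} = \left(-70442\right) \left(- \frac{1}{42621}\right) = \frac{70442}{42621}$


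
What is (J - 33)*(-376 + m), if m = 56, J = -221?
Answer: 81280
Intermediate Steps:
(J - 33)*(-376 + m) = (-221 - 33)*(-376 + 56) = -254*(-320) = 81280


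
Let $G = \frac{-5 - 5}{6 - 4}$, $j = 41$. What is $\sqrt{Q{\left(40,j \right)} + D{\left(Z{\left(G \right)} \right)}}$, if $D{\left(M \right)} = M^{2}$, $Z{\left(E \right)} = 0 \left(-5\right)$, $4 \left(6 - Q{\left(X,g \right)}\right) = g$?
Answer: $\frac{i \sqrt{17}}{2} \approx 2.0616 i$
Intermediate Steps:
$Q{\left(X,g \right)} = 6 - \frac{g}{4}$
$G = -5$ ($G = - \frac{10}{2} = \left(-10\right) \frac{1}{2} = -5$)
$Z{\left(E \right)} = 0$
$\sqrt{Q{\left(40,j \right)} + D{\left(Z{\left(G \right)} \right)}} = \sqrt{\left(6 - \frac{41}{4}\right) + 0^{2}} = \sqrt{\left(6 - \frac{41}{4}\right) + 0} = \sqrt{- \frac{17}{4} + 0} = \sqrt{- \frac{17}{4}} = \frac{i \sqrt{17}}{2}$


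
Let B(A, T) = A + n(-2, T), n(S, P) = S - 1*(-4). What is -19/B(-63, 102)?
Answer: 19/61 ≈ 0.31148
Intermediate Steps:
n(S, P) = 4 + S (n(S, P) = S + 4 = 4 + S)
B(A, T) = 2 + A (B(A, T) = A + (4 - 2) = A + 2 = 2 + A)
-19/B(-63, 102) = -19/(2 - 63) = -19/(-61) = -19*(-1/61) = 19/61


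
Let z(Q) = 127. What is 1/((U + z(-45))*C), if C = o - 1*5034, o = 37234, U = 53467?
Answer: 1/1725726800 ≈ 5.7947e-10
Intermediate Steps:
C = 32200 (C = 37234 - 1*5034 = 37234 - 5034 = 32200)
1/((U + z(-45))*C) = 1/((53467 + 127)*32200) = (1/32200)/53594 = (1/53594)*(1/32200) = 1/1725726800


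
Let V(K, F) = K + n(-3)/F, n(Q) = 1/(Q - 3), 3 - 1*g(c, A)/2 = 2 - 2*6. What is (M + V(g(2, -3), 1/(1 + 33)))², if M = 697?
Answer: 4631104/9 ≈ 5.1457e+5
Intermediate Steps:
g(c, A) = 26 (g(c, A) = 6 - 2*(2 - 2*6) = 6 - 2*(2 - 12) = 6 - 2*(-10) = 6 + 20 = 26)
n(Q) = 1/(-3 + Q)
V(K, F) = K - 1/(6*F) (V(K, F) = K + 1/((-3 - 3)*F) = K + 1/((-6)*F) = K - 1/(6*F))
(M + V(g(2, -3), 1/(1 + 33)))² = (697 + (26 - 1/(6*(1/(1 + 33)))))² = (697 + (26 - 1/(6*(1/34))))² = (697 + (26 - 1/(6*1/34)))² = (697 + (26 - ⅙*34))² = (697 + (26 - 17/3))² = (697 + 61/3)² = (2152/3)² = 4631104/9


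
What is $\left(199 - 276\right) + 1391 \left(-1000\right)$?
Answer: $-1391077$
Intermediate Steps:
$\left(199 - 276\right) + 1391 \left(-1000\right) = -77 - 1391000 = -1391077$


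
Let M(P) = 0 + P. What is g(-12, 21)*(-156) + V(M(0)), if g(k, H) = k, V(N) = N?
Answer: 1872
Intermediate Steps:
M(P) = P
g(-12, 21)*(-156) + V(M(0)) = -12*(-156) + 0 = 1872 + 0 = 1872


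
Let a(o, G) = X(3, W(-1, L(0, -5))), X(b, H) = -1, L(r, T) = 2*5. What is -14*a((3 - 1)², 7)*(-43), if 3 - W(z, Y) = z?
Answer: -602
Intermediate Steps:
L(r, T) = 10
W(z, Y) = 3 - z
a(o, G) = -1
-14*a((3 - 1)², 7)*(-43) = -14*(-1)*(-43) = 14*(-43) = -602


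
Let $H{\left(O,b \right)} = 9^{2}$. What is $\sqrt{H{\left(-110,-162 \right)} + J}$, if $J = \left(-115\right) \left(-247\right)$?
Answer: $\sqrt{28486} \approx 168.78$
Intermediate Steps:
$H{\left(O,b \right)} = 81$
$J = 28405$
$\sqrt{H{\left(-110,-162 \right)} + J} = \sqrt{81 + 28405} = \sqrt{28486}$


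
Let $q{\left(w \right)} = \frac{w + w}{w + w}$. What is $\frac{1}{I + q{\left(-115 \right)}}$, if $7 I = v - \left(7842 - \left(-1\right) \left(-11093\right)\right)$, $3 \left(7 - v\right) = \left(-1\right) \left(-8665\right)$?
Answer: $\frac{21}{1130} \approx 0.018584$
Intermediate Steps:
$v = - \frac{8644}{3}$ ($v = 7 - \frac{\left(-1\right) \left(-8665\right)}{3} = 7 - \frac{8665}{3} = - \frac{8644}{3} \approx -2881.3$)
$I = \frac{1109}{21}$ ($I = \frac{- \frac{8644}{3} - \left(7842 - \left(-1\right) \left(-11093\right)\right)}{7} = \frac{- \frac{8644}{3} - \left(7842 - 11093\right)}{7} = \frac{- \frac{8644}{3} - -3251}{7} = \frac{- \frac{8644}{3} + 3251}{7} = \frac{1}{7} \cdot \frac{1109}{3} = \frac{1109}{21} \approx 52.81$)
$q{\left(w \right)} = 1$ ($q{\left(w \right)} = \frac{2 w}{2 w} = 2 w \frac{1}{2 w} = 1$)
$\frac{1}{I + q{\left(-115 \right)}} = \frac{1}{\frac{1109}{21} + 1} = \frac{1}{\frac{1130}{21}} = \frac{21}{1130}$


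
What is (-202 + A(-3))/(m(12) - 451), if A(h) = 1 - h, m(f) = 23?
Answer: 99/214 ≈ 0.46262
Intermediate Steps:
(-202 + A(-3))/(m(12) - 451) = (-202 + (1 - 1*(-3)))/(23 - 451) = (-202 + (1 + 3))/(-428) = (-202 + 4)*(-1/428) = -198*(-1/428) = 99/214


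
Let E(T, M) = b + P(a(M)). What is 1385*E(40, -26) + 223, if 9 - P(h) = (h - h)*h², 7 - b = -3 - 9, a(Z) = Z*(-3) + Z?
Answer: 39003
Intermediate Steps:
a(Z) = -2*Z (a(Z) = -3*Z + Z = -2*Z)
b = 19 (b = 7 - (-3 - 9) = 7 - 1*(-12) = 7 + 12 = 19)
P(h) = 9 (P(h) = 9 - (h - h)*h² = 9 - 0*h² = 9 - 1*0 = 9 + 0 = 9)
E(T, M) = 28 (E(T, M) = 19 + 9 = 28)
1385*E(40, -26) + 223 = 1385*28 + 223 = 38780 + 223 = 39003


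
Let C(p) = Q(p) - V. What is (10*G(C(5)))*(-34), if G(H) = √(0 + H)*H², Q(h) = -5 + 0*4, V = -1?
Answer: -10880*I ≈ -10880.0*I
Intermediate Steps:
Q(h) = -5 (Q(h) = -5 + 0 = -5)
C(p) = -4 (C(p) = -5 - 1*(-1) = -5 + 1 = -4)
G(H) = H^(5/2) (G(H) = √H*H² = H^(5/2))
(10*G(C(5)))*(-34) = (10*(-4)^(5/2))*(-34) = (10*(32*I))*(-34) = (320*I)*(-34) = -10880*I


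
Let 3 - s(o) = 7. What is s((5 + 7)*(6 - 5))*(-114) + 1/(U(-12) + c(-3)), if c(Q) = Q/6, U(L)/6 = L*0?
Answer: 454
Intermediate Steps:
s(o) = -4 (s(o) = 3 - 1*7 = 3 - 7 = -4)
U(L) = 0 (U(L) = 6*(L*0) = 6*0 = 0)
c(Q) = Q/6 (c(Q) = Q*(⅙) = Q/6)
s((5 + 7)*(6 - 5))*(-114) + 1/(U(-12) + c(-3)) = -4*(-114) + 1/(0 + (⅙)*(-3)) = 456 + 1/(0 - ½) = 456 + 1/(-½) = 456 - 2 = 454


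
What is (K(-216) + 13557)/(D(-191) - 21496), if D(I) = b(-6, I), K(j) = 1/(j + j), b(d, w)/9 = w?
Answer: -5856623/10028880 ≈ -0.58398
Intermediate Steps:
b(d, w) = 9*w
K(j) = 1/(2*j)
D(I) = 9*I
(K(-216) + 13557)/(D(-191) - 21496) = ((½)/(-216) + 13557)/(9*(-191) - 21496) = ((½)*(-1/216) + 13557)/(-1719 - 21496) = (-1/432 + 13557)/(-23215) = (5856623/432)*(-1/23215) = -5856623/10028880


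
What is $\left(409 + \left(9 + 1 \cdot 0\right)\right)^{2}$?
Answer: $174724$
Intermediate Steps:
$\left(409 + \left(9 + 1 \cdot 0\right)\right)^{2} = \left(409 + \left(9 + 0\right)\right)^{2} = \left(409 + 9\right)^{2} = 418^{2} = 174724$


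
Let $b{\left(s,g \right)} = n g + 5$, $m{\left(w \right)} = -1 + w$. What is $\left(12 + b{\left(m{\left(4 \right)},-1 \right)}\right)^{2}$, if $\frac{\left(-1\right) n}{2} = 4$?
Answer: $625$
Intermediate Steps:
$n = -8$ ($n = \left(-2\right) 4 = -8$)
$b{\left(s,g \right)} = 5 - 8 g$ ($b{\left(s,g \right)} = - 8 g + 5 = 5 - 8 g$)
$\left(12 + b{\left(m{\left(4 \right)},-1 \right)}\right)^{2} = \left(12 + \left(5 - -8\right)\right)^{2} = \left(12 + \left(5 + 8\right)\right)^{2} = \left(12 + 13\right)^{2} = 25^{2} = 625$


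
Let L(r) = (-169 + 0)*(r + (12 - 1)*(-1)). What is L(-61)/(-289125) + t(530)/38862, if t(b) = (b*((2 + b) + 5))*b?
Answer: 807631411846/208073625 ≈ 3881.5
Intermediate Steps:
L(r) = 1859 - 169*r (L(r) = -169*(r + 11*(-1)) = -169*(r - 11) = -169*(-11 + r) = 1859 - 169*r)
t(b) = b**2*(7 + b) (t(b) = (b*(7 + b))*b = b**2*(7 + b))
L(-61)/(-289125) + t(530)/38862 = (1859 - 169*(-61))/(-289125) + (530**2*(7 + 530))/38862 = (1859 + 10309)*(-1/289125) + (280900*537)*(1/38862) = 12168*(-1/289125) + 150843300*(1/38862) = -1352/32125 + 25140550/6477 = 807631411846/208073625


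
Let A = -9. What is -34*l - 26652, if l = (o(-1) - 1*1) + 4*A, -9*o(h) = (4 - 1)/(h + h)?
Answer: -76199/3 ≈ -25400.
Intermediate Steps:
o(h) = -1/(6*h) (o(h) = -(4 - 1)/(9*(h + h)) = -1/(3*(2*h)) = -1/(2*h)/3 = -1/(6*h))
l = -221/6 (l = (-⅙/(-1) - 1*1) + 4*(-9) = (-⅙*(-1) - 1) - 36 = (⅙ - 1) - 36 = -⅚ - 36 = -221/6 ≈ -36.833)
-34*l - 26652 = -34*(-221/6) - 26652 = 3757/3 - 26652 = -76199/3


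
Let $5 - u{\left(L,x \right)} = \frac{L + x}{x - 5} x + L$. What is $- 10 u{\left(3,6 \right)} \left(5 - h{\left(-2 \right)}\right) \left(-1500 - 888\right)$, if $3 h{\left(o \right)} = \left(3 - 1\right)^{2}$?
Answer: $-4553120$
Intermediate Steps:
$h{\left(o \right)} = \frac{4}{3}$ ($h{\left(o \right)} = \frac{\left(3 - 1\right)^{2}}{3} = \frac{2^{2}}{3} = \frac{1}{3} \cdot 4 = \frac{4}{3}$)
$u{\left(L,x \right)} = 5 - L - \frac{x \left(L + x\right)}{-5 + x}$ ($u{\left(L,x \right)} = 5 - \left(\frac{L + x}{x - 5} x + L\right) = 5 - \left(\frac{L + x}{-5 + x} x + L\right) = 5 - \left(\frac{x \left(L + x\right)}{-5 + x} + L\right) = 5 - \left(L + \frac{x \left(L + x\right)}{-5 + x}\right) = 5 - L - \frac{x \left(L + x\right)}{-5 + x}$)
$- 10 u{\left(3,6 \right)} \left(5 - h{\left(-2 \right)}\right) \left(-1500 - 888\right) = - 10 \frac{-25 - 6^{2} + 5 \cdot 3 + 5 \cdot 6 - 6 \cdot 6}{-5 + 6} \left(5 - \frac{4}{3}\right) \left(-1500 - 888\right) = - 10 \frac{-25 - 36 + 15 + 30 - 36}{1} \left(5 - \frac{4}{3}\right) \left(-2388\right) = - 10 \cdot 1 \left(-25 - 36 + 15 + 30 - 36\right) \frac{11}{3} \left(-2388\right) = - 10 \cdot 1 \left(-52\right) \frac{11}{3} \left(-2388\right) = \left(-10\right) \left(-52\right) \frac{11}{3} \left(-2388\right) = 520 \cdot \frac{11}{3} \left(-2388\right) = \frac{5720}{3} \left(-2388\right) = -4553120$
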